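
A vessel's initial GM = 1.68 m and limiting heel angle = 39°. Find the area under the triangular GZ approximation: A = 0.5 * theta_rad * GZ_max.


Formula: GZ_max = GM * sin(theta); Area = 0.5 * theta_rad * GZ_max
Step 1 — GZ_max = 1.68 * sin(39°) = 1.68 * 0.62932 = 1.057258 m
Step 2 — theta_rad = 39 * pi/180 = 0.680678 rad
Step 3 — Area = 0.5 * 0.680678 * 1.057258 ≈ 0.35983 m·rad (5 s.f.)

0.35983 m·rad


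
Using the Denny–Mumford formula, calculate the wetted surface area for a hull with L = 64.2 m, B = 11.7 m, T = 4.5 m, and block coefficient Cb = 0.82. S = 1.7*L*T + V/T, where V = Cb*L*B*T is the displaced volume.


Formula: S = 1.7*L*T + V/T with V = Cb*L*B*T, i.e. S = L * (1.7*T + Cb*B)
Step 1 — 1.7*T = 1.7 * 4.5 = 7.65 m
Step 2 — Cb*B = 0.82 * 11.7 = 9.594 m
Step 3 — 1.7*T + Cb*B = 7.65 + 9.594 = 17.244 m
Step 4 — S = 64.2 * 17.244 ≈ 1107.1 m^2 (5 s.f.)

1107.1 m^2


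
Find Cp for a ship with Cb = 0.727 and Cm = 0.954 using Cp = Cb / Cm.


Formula: Cp = Cb / Cm
Substituting: Cp = 0.727 / 0.954
Result: Cp ≈ 0.76205 (5 s.f.)

0.76205


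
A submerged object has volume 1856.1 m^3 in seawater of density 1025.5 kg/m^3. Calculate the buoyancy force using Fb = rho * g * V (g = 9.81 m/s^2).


Formula: Fb = rho * g * V
Substituting: Fb = 1025.5 * 9.81 * 1856.1
Intermediate: 1025.5 * 9.81 = 10060.155
Result: Fb = 10060.155 * 1856.1 ≈ 18673000 N (5 s.f.)

18673000 N


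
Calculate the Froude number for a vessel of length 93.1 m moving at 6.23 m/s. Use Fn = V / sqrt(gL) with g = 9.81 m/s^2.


Formula: Fn = V / sqrt(g * L)
Step 1 — g * L = 9.81 * 93.1 = 913.311
Step 2 — sqrt(g * L) = sqrt(913.311) = 30.221036
Step 3 — Fn = 6.23 / 30.221036 ≈ 0.20615 (5 s.f.)

0.20615


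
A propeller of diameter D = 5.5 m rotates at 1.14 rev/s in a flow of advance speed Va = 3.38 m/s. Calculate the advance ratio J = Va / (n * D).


Formula: J = Va / (n * D)
Step 1 — n * D = 1.14 * 5.5 = 6.27
Step 2 — J = 3.38 / 6.27 ≈ 0.53907 (5 s.f.)

0.53907


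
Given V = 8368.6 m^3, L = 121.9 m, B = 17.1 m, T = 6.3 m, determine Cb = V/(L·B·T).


Formula: Cb = V / (L * B * T)
Step 1 — L * B * T = 121.9 * 17.1 * 6.3 = 13132.287 m^3
Step 2 — Cb = 8368.6 / 13132.287 ≈ 0.63725 (5 s.f.)

0.63725


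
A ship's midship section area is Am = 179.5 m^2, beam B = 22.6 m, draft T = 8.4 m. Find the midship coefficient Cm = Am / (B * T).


Formula: Cm = Am / (B * T)
Step 1 — B * T = 22.6 * 8.4 = 189.84 m^2
Step 2 — Cm = 179.5 / 189.84 ≈ 0.94553 (5 s.f.)

0.94553


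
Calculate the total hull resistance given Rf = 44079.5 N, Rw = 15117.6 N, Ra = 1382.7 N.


Formula: Rt = Rf + Rw + Ra
Substituting: Rt = 44079.5 + 15117.6 + 1382.7
Result: Rt = 60579.8 N

60579.8 N


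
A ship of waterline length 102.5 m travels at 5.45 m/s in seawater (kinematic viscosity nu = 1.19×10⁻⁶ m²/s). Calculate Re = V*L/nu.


Formula: Re = V * L / nu
Step 1 — V * L = 5.45 * 102.5 = 558.625 m^2/s
Step 2 — Re = 558.625 / 1.19e-6 = 4.69e+08

4.69e+08


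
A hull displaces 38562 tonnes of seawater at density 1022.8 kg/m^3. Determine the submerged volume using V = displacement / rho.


Formula: V = mass / rho
Step 1 — convert tonnes to kg: 38562 t * 1000 = 38562000 kg
Step 2 — V = 38562000 / 1022.8 ≈ 37702 m^3 (5 s.f.)

37702 m^3


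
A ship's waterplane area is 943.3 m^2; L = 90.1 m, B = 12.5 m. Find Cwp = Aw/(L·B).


Formula: Cwp = Aw / (L * B)
Step 1 — L * B = 90.1 * 12.5 = 1126.25 m^2
Step 2 — Cwp = 943.3 / 1126.25 ≈ 0.83756 (5 s.f.)

0.83756


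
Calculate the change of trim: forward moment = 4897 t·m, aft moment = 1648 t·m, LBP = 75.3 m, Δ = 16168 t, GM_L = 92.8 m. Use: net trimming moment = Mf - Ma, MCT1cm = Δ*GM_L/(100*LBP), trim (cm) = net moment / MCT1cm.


Formula: net trimming moment = Mf - Ma; MCT1cm = Δ*GM_L/(100*LBP); trim = net moment / MCT1cm
Step 1 — net trimming moment = 4897 - 1648 = 3249 t·m
Step 2 — MCT1cm = 16168 * 92.8 / (100 * 75.3) = 199.255 t·m/cm
Step 3 — trim = 3249 / 199.255 ≈ 16.306 cm (5 s.f.)

16.306 cm


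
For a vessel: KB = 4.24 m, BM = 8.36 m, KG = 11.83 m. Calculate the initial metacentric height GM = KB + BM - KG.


Formula: GM = KB + BM - KG
Step 1 — KM = KB + BM = 4.24 + 8.36 = 12.6 m
Step 2 — GM = KM - KG = 12.6 - 11.83 = 0.77 m

0.77 m


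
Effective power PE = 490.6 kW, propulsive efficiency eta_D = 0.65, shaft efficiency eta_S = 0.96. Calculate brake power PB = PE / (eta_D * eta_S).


Formula: PB = PE / (eta_D * eta_S)
Step 1 — combined efficiency = eta_D * eta_S = 0.65 * 0.96 = 0.624
Step 2 — PB = 490.6 / 0.624 ≈ 786.22 kW (5 s.f.)

786.22 kW


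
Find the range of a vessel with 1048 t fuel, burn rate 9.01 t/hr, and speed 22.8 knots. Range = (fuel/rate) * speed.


Formula: endurance = fuel / rate; range = endurance * speed
Step 1 — endurance = 1048 / 9.01 = 116.3152 hours
Step 2 — range = 116.3152 * 22.8 ≈ 2652.0 nautical miles (5 s.f.)

2652.0 NM


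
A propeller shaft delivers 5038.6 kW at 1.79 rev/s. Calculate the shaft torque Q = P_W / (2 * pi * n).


Formula: Q = P_W / (2 * pi * n)
Step 1 — P_W = 5038.6 kW * 1000 = 5038600.0 W
Step 2 — 2 * pi * n = 2 * pi * 1.79 = 11.246902
Step 3 — Q = 5038600.0 / 11.246902 ≈ 448000 N·m (5 s.f.)

448000 N·m


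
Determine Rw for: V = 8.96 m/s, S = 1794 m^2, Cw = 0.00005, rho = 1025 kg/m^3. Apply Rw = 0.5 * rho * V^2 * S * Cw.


Formula: Rw = 0.5 * rho * V^2 * S * Cw
Step 1 — V^2 = 8.96^2 = 80.2816
Step 2 — 0.5 * rho * V^2 = 0.5 * 1025 * 80.2816 = 41144.32
Step 3 — Rw = 41144.32 * 1794 * 0.00005 ≈ 3690.6 N (5 s.f.)

3690.6 N


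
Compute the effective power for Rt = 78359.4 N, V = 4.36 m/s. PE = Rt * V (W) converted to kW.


Formula: PE = Rt * V / 1000 (kW)
Step 1 — PE (W) = 78359.4 * 4.36 = 341646.984 W
Step 2 — PE (kW) = 341646.984 / 1000 ≈ 341.65 kW (5 s.f.)

341.65 kW


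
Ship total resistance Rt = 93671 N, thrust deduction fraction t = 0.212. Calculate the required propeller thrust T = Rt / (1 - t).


Formula: T = Rt / (1 - t)
Step 1 — (1 - t) = 1 - 0.212 = 0.788
Step 2 — T = 93671 / 0.788 ≈ 118870 N (5 s.f.)

118870 N


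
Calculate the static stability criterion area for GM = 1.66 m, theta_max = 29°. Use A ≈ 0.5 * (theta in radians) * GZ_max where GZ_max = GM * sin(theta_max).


Formula: GZ_max = GM * sin(theta); Area = 0.5 * theta_rad * GZ_max
Step 1 — GZ_max = 1.66 * sin(29°) = 1.66 * 0.48481 = 0.804785 m
Step 2 — theta_rad = 29 * pi/180 = 0.506145 rad
Step 3 — Area = 0.5 * 0.506145 * 0.804785 ≈ 0.20367 m·rad (5 s.f.)

0.20367 m·rad


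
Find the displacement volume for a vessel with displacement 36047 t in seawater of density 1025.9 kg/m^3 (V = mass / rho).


Formula: V = mass / rho
Step 1 — convert tonnes to kg: 36047 t * 1000 = 36047000 kg
Step 2 — V = 36047000 / 1025.9 ≈ 35137 m^3 (5 s.f.)

35137 m^3


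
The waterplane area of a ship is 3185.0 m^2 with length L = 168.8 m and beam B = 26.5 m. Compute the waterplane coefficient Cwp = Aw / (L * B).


Formula: Cwp = Aw / (L * B)
Step 1 — L * B = 168.8 * 26.5 = 4473.2 m^2
Step 2 — Cwp = 3185.0 / 4473.2 ≈ 0.71202 (5 s.f.)

0.71202


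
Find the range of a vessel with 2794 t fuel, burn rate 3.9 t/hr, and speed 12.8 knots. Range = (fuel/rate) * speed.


Formula: endurance = fuel / rate; range = endurance * speed
Step 1 — endurance = 2794 / 3.9 = 716.4103 hours
Step 2 — range = 716.4103 * 12.8 ≈ 9170.1 nautical miles (5 s.f.)

9170.1 NM


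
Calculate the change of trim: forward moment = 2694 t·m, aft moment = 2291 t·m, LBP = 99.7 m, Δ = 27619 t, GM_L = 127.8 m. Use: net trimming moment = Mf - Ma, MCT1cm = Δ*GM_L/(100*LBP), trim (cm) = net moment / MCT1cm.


Formula: net trimming moment = Mf - Ma; MCT1cm = Δ*GM_L/(100*LBP); trim = net moment / MCT1cm
Step 1 — net trimming moment = 2694 - 2291 = 403 t·m
Step 2 — MCT1cm = 27619 * 127.8 / (100 * 99.7) = 354.0329 t·m/cm
Step 3 — trim = 403 / 354.0329 ≈ 1.1383 cm (5 s.f.)

1.1383 cm


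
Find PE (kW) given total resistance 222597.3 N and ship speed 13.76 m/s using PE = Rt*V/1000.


Formula: PE = Rt * V / 1000 (kW)
Step 1 — PE (W) = 222597.3 * 13.76 = 3062938.848 W
Step 2 — PE (kW) = 3062938.848 / 1000 ≈ 3062.9 kW (5 s.f.)

3062.9 kW


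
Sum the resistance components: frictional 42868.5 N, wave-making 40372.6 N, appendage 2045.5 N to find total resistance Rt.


Formula: Rt = Rf + Rw + Ra
Substituting: Rt = 42868.5 + 40372.6 + 2045.5
Result: Rt = 85286.6 N

85286.6 N


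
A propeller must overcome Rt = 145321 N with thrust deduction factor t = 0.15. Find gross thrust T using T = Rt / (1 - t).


Formula: T = Rt / (1 - t)
Step 1 — (1 - t) = 1 - 0.15 = 0.85
Step 2 — T = 145321 / 0.85 ≈ 170970 N (5 s.f.)

170970 N


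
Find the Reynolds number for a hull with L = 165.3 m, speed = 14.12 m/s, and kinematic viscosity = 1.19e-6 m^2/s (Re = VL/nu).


Formula: Re = V * L / nu
Step 1 — V * L = 14.12 * 165.3 = 2334.036 m^2/s
Step 2 — Re = 2334.036 / 1.19e-6 = 1.96e+09

1.96e+09


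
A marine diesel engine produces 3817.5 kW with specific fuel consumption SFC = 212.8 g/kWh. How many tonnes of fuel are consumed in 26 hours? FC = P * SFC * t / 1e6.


Formula: FC (tonnes) = P * SFC * t / 1,000,000
Step 1 — P * SFC * t = 3817.5 * 212.8 * 26 = 21121464.0 g
Step 2 — FC (tonnes) = 21121464.0 / 1,000,000 ≈ 21.121 tonnes (5 s.f.)

21.121 tonnes


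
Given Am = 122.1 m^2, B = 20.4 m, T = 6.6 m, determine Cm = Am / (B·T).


Formula: Cm = Am / (B * T)
Step 1 — B * T = 20.4 * 6.6 = 134.64 m^2
Step 2 — Cm = 122.1 / 134.64 ≈ 0.90686 (5 s.f.)

0.90686


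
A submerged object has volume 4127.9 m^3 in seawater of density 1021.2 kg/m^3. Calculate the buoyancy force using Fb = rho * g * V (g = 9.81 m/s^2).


Formula: Fb = rho * g * V
Substituting: Fb = 1021.2 * 9.81 * 4127.9
Intermediate: 1021.2 * 9.81 = 10017.972
Result: Fb = 10017.972 * 4127.9 ≈ 41353000 N (5 s.f.)

41353000 N


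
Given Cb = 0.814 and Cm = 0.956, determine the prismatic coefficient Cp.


Formula: Cp = Cb / Cm
Substituting: Cp = 0.814 / 0.956
Result: Cp ≈ 0.85146 (5 s.f.)

0.85146


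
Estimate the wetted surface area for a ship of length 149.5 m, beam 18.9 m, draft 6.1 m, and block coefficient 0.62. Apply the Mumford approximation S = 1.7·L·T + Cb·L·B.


Formula: S = 1.7*L*T + V/T with V = Cb*L*B*T, i.e. S = L * (1.7*T + Cb*B)
Step 1 — 1.7*T = 1.7 * 6.1 = 10.37 m
Step 2 — Cb*B = 0.62 * 18.9 = 11.718 m
Step 3 — 1.7*T + Cb*B = 10.37 + 11.718 = 22.088 m
Step 4 — S = 149.5 * 22.088 ≈ 3302.2 m^2 (5 s.f.)

3302.2 m^2


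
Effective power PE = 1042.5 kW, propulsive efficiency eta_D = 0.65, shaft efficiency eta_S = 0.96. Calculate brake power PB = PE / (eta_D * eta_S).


Formula: PB = PE / (eta_D * eta_S)
Step 1 — combined efficiency = eta_D * eta_S = 0.65 * 0.96 = 0.624
Step 2 — PB = 1042.5 / 0.624 ≈ 1670.7 kW (5 s.f.)

1670.7 kW


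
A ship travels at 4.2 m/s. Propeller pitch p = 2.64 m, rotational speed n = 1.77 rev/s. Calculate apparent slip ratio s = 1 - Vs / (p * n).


Formula: s = 1 - Vs / (p * n)
Step 1 — p * n = 2.64 * 1.77 = 4.6728
Step 2 — Vs / (p*n) = 4.2 / 4.6728 = 0.898819 (6 d.p.)
Step 3 — s = 1 - 0.898819 = 0.101181

0.101181


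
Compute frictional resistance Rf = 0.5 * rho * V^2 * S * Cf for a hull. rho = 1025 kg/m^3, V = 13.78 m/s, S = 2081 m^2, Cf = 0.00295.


Formula: Rf = 0.5 * rho * V^2 * S * Cf
Step 1 — V^2 = 13.78^2 = 189.8884
Step 2 — 0.5 * rho * V^2 = 0.5 * 1025 * 189.8884 = 97317.805
Step 3 — Rf = 97317.805 * 2081 * 0.00295 ≈ 597430 N (5 s.f.)

597430 N


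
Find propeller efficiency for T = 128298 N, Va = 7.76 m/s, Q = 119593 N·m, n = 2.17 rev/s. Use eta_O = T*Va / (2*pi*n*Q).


Formula: eta = T * Va / (2 * pi * n * Q)
Step 1 — numerator = T * Va = 128298 * 7.76 = 995592.48
Step 2 — 2 * pi * n = 2 * pi * 2.17 = 13.634512
Step 3 — denominator = 13.634512 * 119593 = 1630592.19
Step 4 — eta = 995592.48 / 1630592.19 ≈ 0.61057 (5 s.f.)

0.61057


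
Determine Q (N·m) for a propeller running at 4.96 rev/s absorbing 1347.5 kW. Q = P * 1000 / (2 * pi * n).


Formula: Q = P_W / (2 * pi * n)
Step 1 — P_W = 1347.5 kW * 1000 = 1347500.0 W
Step 2 — 2 * pi * n = 2 * pi * 4.96 = 31.164599
Step 3 — Q = 1347500.0 / 31.164599 ≈ 43238 N·m (5 s.f.)

43238 N·m


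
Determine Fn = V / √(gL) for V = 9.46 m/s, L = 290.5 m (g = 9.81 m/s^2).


Formula: Fn = V / sqrt(g * L)
Step 1 — g * L = 9.81 * 290.5 = 2849.805
Step 2 — sqrt(g * L) = sqrt(2849.805) = 53.383565
Step 3 — Fn = 9.46 / 53.383565 ≈ 0.17721 (5 s.f.)

0.17721


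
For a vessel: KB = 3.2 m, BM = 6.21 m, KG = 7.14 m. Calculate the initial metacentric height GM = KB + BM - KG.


Formula: GM = KB + BM - KG
Step 1 — KM = KB + BM = 3.2 + 6.21 = 9.41 m
Step 2 — GM = KM - KG = 9.41 - 7.14 = 2.27 m

2.27 m


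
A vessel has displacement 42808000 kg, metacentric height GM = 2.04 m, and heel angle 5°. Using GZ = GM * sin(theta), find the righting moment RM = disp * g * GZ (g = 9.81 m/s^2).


Formula: GZ = GM * sin(theta); RM = disp * g * GZ
Step 1 — GZ = 2.04 * sin(5°) = 2.04 * 0.087156 = 0.177798 m
Step 2 — RM = 42808000 * 9.81 * 0.177798 ≈ 74666000 N·m (5 s.f.)

74666000 N·m


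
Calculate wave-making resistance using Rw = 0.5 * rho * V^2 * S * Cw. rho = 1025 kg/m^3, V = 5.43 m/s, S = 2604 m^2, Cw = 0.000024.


Formula: Rw = 0.5 * rho * V^2 * S * Cw
Step 1 — V^2 = 5.43^2 = 29.4849
Step 2 — 0.5 * rho * V^2 = 0.5 * 1025 * 29.4849 = 15111.01125
Step 3 — Rw = 15111.01125 * 2604 * 0.000024 ≈ 944.38 N (5 s.f.)

944.38 N


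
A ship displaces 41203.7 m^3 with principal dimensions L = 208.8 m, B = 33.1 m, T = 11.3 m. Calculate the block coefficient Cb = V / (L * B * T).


Formula: Cb = V / (L * B * T)
Step 1 — L * B * T = 208.8 * 33.1 * 11.3 = 78097.464 m^3
Step 2 — Cb = 41203.7 / 78097.464 ≈ 0.52759 (5 s.f.)

0.52759


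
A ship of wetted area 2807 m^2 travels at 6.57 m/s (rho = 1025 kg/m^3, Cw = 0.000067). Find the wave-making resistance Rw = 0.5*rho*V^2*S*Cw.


Formula: Rw = 0.5 * rho * V^2 * S * Cw
Step 1 — V^2 = 6.57^2 = 43.1649
Step 2 — 0.5 * rho * V^2 = 0.5 * 1025 * 43.1649 = 22122.01125
Step 3 — Rw = 22122.01125 * 2807 * 0.000067 ≈ 4160.5 N (5 s.f.)

4160.5 N


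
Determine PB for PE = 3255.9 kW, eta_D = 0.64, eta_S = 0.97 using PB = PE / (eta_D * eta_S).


Formula: PB = PE / (eta_D * eta_S)
Step 1 — combined efficiency = eta_D * eta_S = 0.64 * 0.97 = 0.6208
Step 2 — PB = 3255.9 / 0.6208 ≈ 5244.7 kW (5 s.f.)

5244.7 kW


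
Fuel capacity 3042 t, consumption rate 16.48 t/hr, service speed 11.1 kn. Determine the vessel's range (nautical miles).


Formula: endurance = fuel / rate; range = endurance * speed
Step 1 — endurance = 3042 / 16.48 = 184.5874 hours
Step 2 — range = 184.5874 * 11.1 ≈ 2048.9 nautical miles (5 s.f.)

2048.9 NM


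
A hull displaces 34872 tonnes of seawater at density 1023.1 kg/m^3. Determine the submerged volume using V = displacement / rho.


Formula: V = mass / rho
Step 1 — convert tonnes to kg: 34872 t * 1000 = 34872000 kg
Step 2 — V = 34872000 / 1023.1 ≈ 34085 m^3 (5 s.f.)

34085 m^3


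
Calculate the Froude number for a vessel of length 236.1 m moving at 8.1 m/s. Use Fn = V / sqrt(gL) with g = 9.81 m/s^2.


Formula: Fn = V / sqrt(g * L)
Step 1 — g * L = 9.81 * 236.1 = 2316.141
Step 2 — sqrt(g * L) = sqrt(2316.141) = 48.126303
Step 3 — Fn = 8.1 / 48.126303 ≈ 0.16831 (5 s.f.)

0.16831


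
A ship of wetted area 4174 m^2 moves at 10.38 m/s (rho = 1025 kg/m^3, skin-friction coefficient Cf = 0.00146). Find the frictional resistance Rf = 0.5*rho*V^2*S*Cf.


Formula: Rf = 0.5 * rho * V^2 * S * Cf
Step 1 — V^2 = 10.38^2 = 107.7444
Step 2 — 0.5 * rho * V^2 = 0.5 * 1025 * 107.7444 = 55219.005
Step 3 — Rf = 55219.005 * 4174 * 0.00146 ≈ 336510 N (5 s.f.)

336510 N


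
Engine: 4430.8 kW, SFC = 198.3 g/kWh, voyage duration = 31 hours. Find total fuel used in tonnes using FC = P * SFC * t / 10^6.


Formula: FC (tonnes) = P * SFC * t / 1,000,000
Step 1 — P * SFC * t = 4430.8 * 198.3 * 31 = 27237456.84 g
Step 2 — FC (tonnes) = 27237456.84 / 1,000,000 ≈ 27.237 tonnes (5 s.f.)

27.237 tonnes


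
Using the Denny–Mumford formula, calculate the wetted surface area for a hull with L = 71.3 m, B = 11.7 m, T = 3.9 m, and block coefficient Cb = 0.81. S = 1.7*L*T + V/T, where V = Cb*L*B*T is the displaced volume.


Formula: S = 1.7*L*T + V/T with V = Cb*L*B*T, i.e. S = L * (1.7*T + Cb*B)
Step 1 — 1.7*T = 1.7 * 3.9 = 6.63 m
Step 2 — Cb*B = 0.81 * 11.7 = 9.477 m
Step 3 — 1.7*T + Cb*B = 6.63 + 9.477 = 16.107 m
Step 4 — S = 71.3 * 16.107 ≈ 1148.4 m^2 (5 s.f.)

1148.4 m^2


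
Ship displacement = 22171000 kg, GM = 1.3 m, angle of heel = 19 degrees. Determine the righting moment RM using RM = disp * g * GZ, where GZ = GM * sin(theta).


Formula: GZ = GM * sin(theta); RM = disp * g * GZ
Step 1 — GZ = 1.3 * sin(19°) = 1.3 * 0.325568 = 0.423238 m
Step 2 — RM = 22171000 * 9.81 * 0.423238 ≈ 92053000 N·m (5 s.f.)

92053000 N·m


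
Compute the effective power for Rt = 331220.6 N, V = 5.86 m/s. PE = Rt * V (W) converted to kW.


Formula: PE = Rt * V / 1000 (kW)
Step 1 — PE (W) = 331220.6 * 5.86 = 1940952.716 W
Step 2 — PE (kW) = 1940952.716 / 1000 ≈ 1941.0 kW (5 s.f.)

1941.0 kW


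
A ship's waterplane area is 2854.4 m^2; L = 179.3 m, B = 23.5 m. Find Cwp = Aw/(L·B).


Formula: Cwp = Aw / (L * B)
Step 1 — L * B = 179.3 * 23.5 = 4213.55 m^2
Step 2 — Cwp = 2854.4 / 4213.55 ≈ 0.67743 (5 s.f.)

0.67743


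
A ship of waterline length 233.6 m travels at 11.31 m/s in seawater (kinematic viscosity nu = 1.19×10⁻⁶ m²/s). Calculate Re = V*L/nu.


Formula: Re = V * L / nu
Step 1 — V * L = 11.31 * 233.6 = 2642.016 m^2/s
Step 2 — Re = 2642.016 / 1.19e-6 = 2.22e+09

2.22e+09


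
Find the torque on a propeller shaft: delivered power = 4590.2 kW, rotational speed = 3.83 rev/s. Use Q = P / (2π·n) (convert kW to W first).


Formula: Q = P_W / (2 * pi * n)
Step 1 — P_W = 4590.2 kW * 1000 = 4590200.0 W
Step 2 — 2 * pi * n = 2 * pi * 3.83 = 24.0646
Step 3 — Q = 4590200.0 / 24.0646 ≈ 190740 N·m (5 s.f.)

190740 N·m


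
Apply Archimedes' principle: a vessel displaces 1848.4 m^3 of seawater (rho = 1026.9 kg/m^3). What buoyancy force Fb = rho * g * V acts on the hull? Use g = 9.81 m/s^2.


Formula: Fb = rho * g * V
Substituting: Fb = 1026.9 * 9.81 * 1848.4
Intermediate: 1026.9 * 9.81 = 10073.889
Result: Fb = 10073.889 * 1848.4 ≈ 18621000 N (5 s.f.)

18621000 N


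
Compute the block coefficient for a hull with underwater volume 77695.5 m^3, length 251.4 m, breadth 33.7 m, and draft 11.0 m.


Formula: Cb = V / (L * B * T)
Step 1 — L * B * T = 251.4 * 33.7 * 11.0 = 93193.98 m^3
Step 2 — Cb = 77695.5 / 93193.98 ≈ 0.83370 (5 s.f.)

0.83370


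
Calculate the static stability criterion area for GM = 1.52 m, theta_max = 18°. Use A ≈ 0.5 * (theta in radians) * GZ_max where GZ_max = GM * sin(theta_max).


Formula: GZ_max = GM * sin(theta); Area = 0.5 * theta_rad * GZ_max
Step 1 — GZ_max = 1.52 * sin(18°) = 1.52 * 0.309017 = 0.469706 m
Step 2 — theta_rad = 18 * pi/180 = 0.314159 rad
Step 3 — Area = 0.5 * 0.314159 * 0.469706 ≈ 0.073781 m·rad (5 s.f.)

0.073781 m·rad


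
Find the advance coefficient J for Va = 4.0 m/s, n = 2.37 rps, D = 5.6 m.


Formula: J = Va / (n * D)
Step 1 — n * D = 2.37 * 5.6 = 13.272
Step 2 — J = 4.0 / 13.272 ≈ 0.30139 (5 s.f.)

0.30139


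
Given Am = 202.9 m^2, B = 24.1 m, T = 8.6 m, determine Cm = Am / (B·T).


Formula: Cm = Am / (B * T)
Step 1 — B * T = 24.1 * 8.6 = 207.26 m^2
Step 2 — Cm = 202.9 / 207.26 ≈ 0.97896 (5 s.f.)

0.97896


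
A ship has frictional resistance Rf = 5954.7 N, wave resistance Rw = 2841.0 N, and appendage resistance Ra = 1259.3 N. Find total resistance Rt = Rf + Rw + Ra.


Formula: Rt = Rf + Rw + Ra
Substituting: Rt = 5954.7 + 2841.0 + 1259.3
Result: Rt = 10055.0 N

10055.0 N


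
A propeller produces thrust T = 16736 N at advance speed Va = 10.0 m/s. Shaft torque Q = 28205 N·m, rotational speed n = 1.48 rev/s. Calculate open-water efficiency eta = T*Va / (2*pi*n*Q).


Formula: eta = T * Va / (2 * pi * n * Q)
Step 1 — numerator = T * Va = 16736 * 10.0 = 167360.0
Step 2 — 2 * pi * n = 2 * pi * 1.48 = 9.299114
Step 3 — denominator = 9.299114 * 28205 = 262281.51
Step 4 — eta = 167360.0 / 262281.51 ≈ 0.63809 (5 s.f.)

0.63809


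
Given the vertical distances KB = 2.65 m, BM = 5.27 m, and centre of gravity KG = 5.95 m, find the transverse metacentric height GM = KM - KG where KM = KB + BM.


Formula: GM = KB + BM - KG
Step 1 — KM = KB + BM = 2.65 + 5.27 = 7.92 m
Step 2 — GM = KM - KG = 7.92 - 5.95 = 1.97 m

1.97 m


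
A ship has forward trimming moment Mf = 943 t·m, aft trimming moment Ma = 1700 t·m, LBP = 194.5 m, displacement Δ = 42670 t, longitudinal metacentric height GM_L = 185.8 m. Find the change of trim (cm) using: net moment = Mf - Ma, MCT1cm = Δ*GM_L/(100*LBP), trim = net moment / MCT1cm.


Formula: net trimming moment = Mf - Ma; MCT1cm = Δ*GM_L/(100*LBP); trim = net moment / MCT1cm
Step 1 — net trimming moment = 943 - 1700 = -757 t·m
Step 2 — MCT1cm = 42670 * 185.8 / (100 * 194.5) = 407.6137 t·m/cm
Step 3 — trim = -757 / 407.6137 ≈ -1.8572 cm (5 s.f.)

-1.8572 cm


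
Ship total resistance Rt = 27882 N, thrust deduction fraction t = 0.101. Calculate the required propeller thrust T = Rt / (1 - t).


Formula: T = Rt / (1 - t)
Step 1 — (1 - t) = 1 - 0.101 = 0.899
Step 2 — T = 27882 / 0.899 ≈ 31014 N (5 s.f.)

31014 N


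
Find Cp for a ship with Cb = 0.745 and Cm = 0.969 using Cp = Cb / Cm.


Formula: Cp = Cb / Cm
Substituting: Cp = 0.745 / 0.969
Result: Cp ≈ 0.76883 (5 s.f.)

0.76883


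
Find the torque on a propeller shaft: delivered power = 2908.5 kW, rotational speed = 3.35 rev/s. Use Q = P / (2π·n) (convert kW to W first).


Formula: Q = P_W / (2 * pi * n)
Step 1 — P_W = 2908.5 kW * 1000 = 2908500.0 W
Step 2 — 2 * pi * n = 2 * pi * 3.35 = 21.048671
Step 3 — Q = 2908500.0 / 21.048671 ≈ 138180 N·m (5 s.f.)

138180 N·m


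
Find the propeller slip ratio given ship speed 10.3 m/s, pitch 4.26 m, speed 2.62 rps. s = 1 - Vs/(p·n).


Formula: s = 1 - Vs / (p * n)
Step 1 — p * n = 4.26 * 2.62 = 11.1612
Step 2 — Vs / (p*n) = 10.3 / 11.1612 = 0.92284 (6 d.p.)
Step 3 — s = 1 - 0.92284 = 0.07716

0.07716


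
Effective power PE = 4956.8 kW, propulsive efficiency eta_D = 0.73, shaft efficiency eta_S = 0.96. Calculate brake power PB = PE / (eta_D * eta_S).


Formula: PB = PE / (eta_D * eta_S)
Step 1 — combined efficiency = eta_D * eta_S = 0.73 * 0.96 = 0.7008
Step 2 — PB = 4956.8 / 0.7008 ≈ 7073.1 kW (5 s.f.)

7073.1 kW


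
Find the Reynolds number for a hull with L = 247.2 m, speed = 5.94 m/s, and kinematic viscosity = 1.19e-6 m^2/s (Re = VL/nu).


Formula: Re = V * L / nu
Step 1 — V * L = 5.94 * 247.2 = 1468.368 m^2/s
Step 2 — Re = 1468.368 / 1.19e-6 = 1.23e+09

1.23e+09


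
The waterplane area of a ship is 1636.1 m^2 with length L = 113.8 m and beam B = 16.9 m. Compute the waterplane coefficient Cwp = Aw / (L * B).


Formula: Cwp = Aw / (L * B)
Step 1 — L * B = 113.8 * 16.9 = 1923.22 m^2
Step 2 — Cwp = 1636.1 / 1923.22 ≈ 0.85071 (5 s.f.)

0.85071


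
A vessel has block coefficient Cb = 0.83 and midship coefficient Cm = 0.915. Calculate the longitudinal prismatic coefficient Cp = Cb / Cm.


Formula: Cp = Cb / Cm
Substituting: Cp = 0.83 / 0.915
Result: Cp ≈ 0.90710 (5 s.f.)

0.90710


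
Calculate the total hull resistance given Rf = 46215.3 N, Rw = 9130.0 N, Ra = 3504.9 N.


Formula: Rt = Rf + Rw + Ra
Substituting: Rt = 46215.3 + 9130.0 + 3504.9
Result: Rt = 58850.2 N

58850.2 N


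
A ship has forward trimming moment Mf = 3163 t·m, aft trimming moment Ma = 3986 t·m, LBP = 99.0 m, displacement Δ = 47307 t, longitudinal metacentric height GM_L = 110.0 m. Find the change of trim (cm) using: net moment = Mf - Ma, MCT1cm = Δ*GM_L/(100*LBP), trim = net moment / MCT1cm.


Formula: net trimming moment = Mf - Ma; MCT1cm = Δ*GM_L/(100*LBP); trim = net moment / MCT1cm
Step 1 — net trimming moment = 3163 - 3986 = -823 t·m
Step 2 — MCT1cm = 47307 * 110.0 / (100 * 99.0) = 525.6333 t·m/cm
Step 3 — trim = -823 / 525.6333 ≈ -1.5657 cm (5 s.f.)

-1.5657 cm


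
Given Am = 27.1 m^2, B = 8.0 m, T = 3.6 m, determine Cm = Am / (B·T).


Formula: Cm = Am / (B * T)
Step 1 — B * T = 8.0 * 3.6 = 28.8 m^2
Step 2 — Cm = 27.1 / 28.8 ≈ 0.94097 (5 s.f.)

0.94097


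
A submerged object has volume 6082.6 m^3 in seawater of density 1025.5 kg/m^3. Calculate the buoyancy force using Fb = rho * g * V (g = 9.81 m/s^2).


Formula: Fb = rho * g * V
Substituting: Fb = 1025.5 * 9.81 * 6082.6
Intermediate: 1025.5 * 9.81 = 10060.155
Result: Fb = 10060.155 * 6082.6 ≈ 61192000 N (5 s.f.)

61192000 N


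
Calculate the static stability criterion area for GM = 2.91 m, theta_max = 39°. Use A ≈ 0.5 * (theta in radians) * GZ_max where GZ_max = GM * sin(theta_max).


Formula: GZ_max = GM * sin(theta); Area = 0.5 * theta_rad * GZ_max
Step 1 — GZ_max = 2.91 * sin(39°) = 2.91 * 0.62932 = 1.831321 m
Step 2 — theta_rad = 39 * pi/180 = 0.680678 rad
Step 3 — Area = 0.5 * 0.680678 * 1.831321 ≈ 0.62327 m·rad (5 s.f.)

0.62327 m·rad


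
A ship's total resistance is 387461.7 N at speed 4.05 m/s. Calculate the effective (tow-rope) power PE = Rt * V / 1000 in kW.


Formula: PE = Rt * V / 1000 (kW)
Step 1 — PE (W) = 387461.7 * 4.05 = 1569219.885 W
Step 2 — PE (kW) = 1569219.885 / 1000 ≈ 1569.2 kW (5 s.f.)

1569.2 kW


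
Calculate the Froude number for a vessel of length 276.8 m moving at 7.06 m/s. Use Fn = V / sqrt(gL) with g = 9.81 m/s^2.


Formula: Fn = V / sqrt(g * L)
Step 1 — g * L = 9.81 * 276.8 = 2715.408
Step 2 — sqrt(g * L) = sqrt(2715.408) = 52.109577
Step 3 — Fn = 7.06 / 52.109577 ≈ 0.13548 (5 s.f.)

0.13548


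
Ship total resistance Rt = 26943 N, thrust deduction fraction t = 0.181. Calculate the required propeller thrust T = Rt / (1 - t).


Formula: T = Rt / (1 - t)
Step 1 — (1 - t) = 1 - 0.181 = 0.819
Step 2 — T = 26943 / 0.819 ≈ 32897 N (5 s.f.)

32897 N


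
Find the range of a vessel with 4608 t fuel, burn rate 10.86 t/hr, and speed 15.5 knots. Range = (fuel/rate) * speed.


Formula: endurance = fuel / rate; range = endurance * speed
Step 1 — endurance = 4608 / 10.86 = 424.3094 hours
Step 2 — range = 424.3094 * 15.5 ≈ 6576.8 nautical miles (5 s.f.)

6576.8 NM


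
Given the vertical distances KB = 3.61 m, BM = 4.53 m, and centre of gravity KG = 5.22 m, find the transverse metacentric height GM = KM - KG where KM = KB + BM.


Formula: GM = KB + BM - KG
Step 1 — KM = KB + BM = 3.61 + 4.53 = 8.14 m
Step 2 — GM = KM - KG = 8.14 - 5.22 = 2.92 m

2.92 m


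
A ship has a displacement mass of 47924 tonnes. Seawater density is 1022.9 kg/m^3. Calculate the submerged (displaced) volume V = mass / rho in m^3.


Formula: V = mass / rho
Step 1 — convert tonnes to kg: 47924 t * 1000 = 47924000 kg
Step 2 — V = 47924000 / 1022.9 ≈ 46851 m^3 (5 s.f.)

46851 m^3


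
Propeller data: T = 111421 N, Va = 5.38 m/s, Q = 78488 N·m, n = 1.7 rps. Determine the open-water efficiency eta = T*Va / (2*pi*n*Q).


Formula: eta = T * Va / (2 * pi * n * Q)
Step 1 — numerator = T * Va = 111421 * 5.38 = 599444.98
Step 2 — 2 * pi * n = 2 * pi * 1.7 = 10.681415
Step 3 — denominator = 10.681415 * 78488 = 838362.9
Step 4 — eta = 599444.98 / 838362.9 ≈ 0.71502 (5 s.f.)

0.71502


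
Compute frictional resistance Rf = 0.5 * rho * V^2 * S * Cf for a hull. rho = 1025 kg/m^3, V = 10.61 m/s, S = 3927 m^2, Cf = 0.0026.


Formula: Rf = 0.5 * rho * V^2 * S * Cf
Step 1 — V^2 = 10.61^2 = 112.5721
Step 2 — 0.5 * rho * V^2 = 0.5 * 1025 * 112.5721 = 57693.20125
Step 3 — Rf = 57693.20125 * 3927 * 0.0026 ≈ 589060 N (5 s.f.)

589060 N


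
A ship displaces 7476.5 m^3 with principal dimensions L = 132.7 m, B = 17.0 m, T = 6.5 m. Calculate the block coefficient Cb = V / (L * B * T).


Formula: Cb = V / (L * B * T)
Step 1 — L * B * T = 132.7 * 17.0 * 6.5 = 14663.35 m^3
Step 2 — Cb = 7476.5 / 14663.35 ≈ 0.50988 (5 s.f.)

0.50988


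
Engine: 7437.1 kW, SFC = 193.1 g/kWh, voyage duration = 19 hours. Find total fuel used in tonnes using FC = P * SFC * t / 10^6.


Formula: FC (tonnes) = P * SFC * t / 1,000,000
Step 1 — P * SFC * t = 7437.1 * 193.1 * 19 = 27285976.19 g
Step 2 — FC (tonnes) = 27285976.19 / 1,000,000 ≈ 27.286 tonnes (5 s.f.)

27.286 tonnes


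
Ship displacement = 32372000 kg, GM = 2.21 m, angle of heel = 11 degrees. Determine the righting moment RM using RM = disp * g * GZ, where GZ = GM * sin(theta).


Formula: GZ = GM * sin(theta); RM = disp * g * GZ
Step 1 — GZ = 2.21 * sin(11°) = 2.21 * 0.190809 = 0.421688 m
Step 2 — RM = 32372000 * 9.81 * 0.421688 ≈ 133920000 N·m (5 s.f.)

133920000 N·m


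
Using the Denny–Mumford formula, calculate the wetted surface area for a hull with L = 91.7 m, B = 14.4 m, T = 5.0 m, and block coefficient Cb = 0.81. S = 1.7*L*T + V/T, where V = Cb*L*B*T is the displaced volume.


Formula: S = 1.7*L*T + V/T with V = Cb*L*B*T, i.e. S = L * (1.7*T + Cb*B)
Step 1 — 1.7*T = 1.7 * 5.0 = 8.5 m
Step 2 — Cb*B = 0.81 * 14.4 = 11.664 m
Step 3 — 1.7*T + Cb*B = 8.5 + 11.664 = 20.164 m
Step 4 — S = 91.7 * 20.164 ≈ 1849.0 m^2 (5 s.f.)

1849.0 m^2


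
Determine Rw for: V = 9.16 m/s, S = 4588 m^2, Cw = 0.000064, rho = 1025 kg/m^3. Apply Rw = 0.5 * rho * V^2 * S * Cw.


Formula: Rw = 0.5 * rho * V^2 * S * Cw
Step 1 — V^2 = 9.16^2 = 83.9056
Step 2 — 0.5 * rho * V^2 = 0.5 * 1025 * 83.9056 = 43001.62
Step 3 — Rw = 43001.62 * 4588 * 0.000064 ≈ 12627 N (5 s.f.)

12627 N


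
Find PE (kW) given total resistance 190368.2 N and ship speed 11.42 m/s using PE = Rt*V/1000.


Formula: PE = Rt * V / 1000 (kW)
Step 1 — PE (W) = 190368.2 * 11.42 = 2174004.844 W
Step 2 — PE (kW) = 2174004.844 / 1000 ≈ 2174.0 kW (5 s.f.)

2174.0 kW


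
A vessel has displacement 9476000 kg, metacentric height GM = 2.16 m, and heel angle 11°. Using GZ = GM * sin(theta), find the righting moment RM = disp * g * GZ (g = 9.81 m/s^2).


Formula: GZ = GM * sin(theta); RM = disp * g * GZ
Step 1 — GZ = 2.16 * sin(11°) = 2.16 * 0.190809 = 0.412147 m
Step 2 — RM = 9476000 * 9.81 * 0.412147 ≈ 38313000 N·m (5 s.f.)

38313000 N·m


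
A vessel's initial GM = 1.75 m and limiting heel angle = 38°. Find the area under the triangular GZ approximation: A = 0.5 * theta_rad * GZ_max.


Formula: GZ_max = GM * sin(theta); Area = 0.5 * theta_rad * GZ_max
Step 1 — GZ_max = 1.75 * sin(38°) = 1.75 * 0.615661 = 1.077407 m
Step 2 — theta_rad = 38 * pi/180 = 0.663225 rad
Step 3 — Area = 0.5 * 0.663225 * 1.077407 ≈ 0.35728 m·rad (5 s.f.)

0.35728 m·rad


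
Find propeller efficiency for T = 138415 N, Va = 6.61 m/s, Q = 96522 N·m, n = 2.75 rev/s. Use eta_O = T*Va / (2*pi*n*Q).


Formula: eta = T * Va / (2 * pi * n * Q)
Step 1 — numerator = T * Va = 138415 * 6.61 = 914923.15
Step 2 — 2 * pi * n = 2 * pi * 2.75 = 17.27876
Step 3 — denominator = 17.27876 * 96522 = 1667780.47
Step 4 — eta = 914923.15 / 1667780.47 ≈ 0.54859 (5 s.f.)

0.54859


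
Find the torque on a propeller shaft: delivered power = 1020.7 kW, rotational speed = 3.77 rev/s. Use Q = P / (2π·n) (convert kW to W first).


Formula: Q = P_W / (2 * pi * n)
Step 1 — P_W = 1020.7 kW * 1000 = 1020700.0 W
Step 2 — 2 * pi * n = 2 * pi * 3.77 = 23.687609
Step 3 — Q = 1020700.0 / 23.687609 ≈ 43090 N·m (5 s.f.)

43090 N·m


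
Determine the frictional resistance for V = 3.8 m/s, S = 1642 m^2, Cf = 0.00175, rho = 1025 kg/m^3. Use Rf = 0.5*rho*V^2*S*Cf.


Formula: Rf = 0.5 * rho * V^2 * S * Cf
Step 1 — V^2 = 3.8^2 = 14.44
Step 2 — 0.5 * rho * V^2 = 0.5 * 1025 * 14.44 = 7400.5
Step 3 — Rf = 7400.5 * 1642 * 0.00175 ≈ 21265 N (5 s.f.)

21265 N


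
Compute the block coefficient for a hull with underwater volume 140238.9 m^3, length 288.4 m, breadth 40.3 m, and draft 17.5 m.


Formula: Cb = V / (L * B * T)
Step 1 — L * B * T = 288.4 * 40.3 * 17.5 = 203394.1 m^3
Step 2 — Cb = 140238.9 / 203394.1 ≈ 0.68949 (5 s.f.)

0.68949


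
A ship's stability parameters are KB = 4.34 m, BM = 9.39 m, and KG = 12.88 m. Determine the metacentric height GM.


Formula: GM = KB + BM - KG
Step 1 — KM = KB + BM = 4.34 + 9.39 = 13.73 m
Step 2 — GM = KM - KG = 13.73 - 12.88 = 0.85 m

0.85 m


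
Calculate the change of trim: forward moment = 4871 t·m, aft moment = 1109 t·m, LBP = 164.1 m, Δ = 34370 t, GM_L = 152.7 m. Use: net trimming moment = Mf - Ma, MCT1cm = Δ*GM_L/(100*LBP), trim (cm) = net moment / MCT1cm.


Formula: net trimming moment = Mf - Ma; MCT1cm = Δ*GM_L/(100*LBP); trim = net moment / MCT1cm
Step 1 — net trimming moment = 4871 - 1109 = 3762 t·m
Step 2 — MCT1cm = 34370 * 152.7 / (100 * 164.1) = 319.8232 t·m/cm
Step 3 — trim = 3762 / 319.8232 ≈ 11.763 cm (5 s.f.)

11.763 cm


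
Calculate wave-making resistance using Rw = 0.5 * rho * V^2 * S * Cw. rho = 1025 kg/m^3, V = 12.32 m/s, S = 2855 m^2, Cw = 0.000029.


Formula: Rw = 0.5 * rho * V^2 * S * Cw
Step 1 — V^2 = 12.32^2 = 151.7824
Step 2 — 0.5 * rho * V^2 = 0.5 * 1025 * 151.7824 = 77788.48
Step 3 — Rw = 77788.48 * 2855 * 0.000029 ≈ 6440.5 N (5 s.f.)

6440.5 N


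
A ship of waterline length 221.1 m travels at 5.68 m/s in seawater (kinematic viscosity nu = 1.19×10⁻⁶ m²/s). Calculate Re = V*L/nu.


Formula: Re = V * L / nu
Step 1 — V * L = 5.68 * 221.1 = 1255.848 m^2/s
Step 2 — Re = 1255.848 / 1.19e-6 = 1.06e+09

1.06e+09


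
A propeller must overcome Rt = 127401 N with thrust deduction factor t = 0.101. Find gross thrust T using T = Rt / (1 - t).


Formula: T = Rt / (1 - t)
Step 1 — (1 - t) = 1 - 0.101 = 0.899
Step 2 — T = 127401 / 0.899 ≈ 141710 N (5 s.f.)

141710 N


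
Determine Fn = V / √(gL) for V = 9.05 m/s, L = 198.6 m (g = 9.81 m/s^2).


Formula: Fn = V / sqrt(g * L)
Step 1 — g * L = 9.81 * 198.6 = 1948.266
Step 2 — sqrt(g * L) = sqrt(1948.266) = 44.139166
Step 3 — Fn = 9.05 / 44.139166 ≈ 0.20503 (5 s.f.)

0.20503


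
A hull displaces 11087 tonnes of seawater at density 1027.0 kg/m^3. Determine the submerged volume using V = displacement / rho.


Formula: V = mass / rho
Step 1 — convert tonnes to kg: 11087 t * 1000 = 11087000 kg
Step 2 — V = 11087000 / 1027.0 ≈ 10796 m^3 (5 s.f.)

10796 m^3


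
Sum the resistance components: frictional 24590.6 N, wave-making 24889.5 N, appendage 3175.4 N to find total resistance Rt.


Formula: Rt = Rf + Rw + Ra
Substituting: Rt = 24590.6 + 24889.5 + 3175.4
Result: Rt = 52655.5 N

52655.5 N


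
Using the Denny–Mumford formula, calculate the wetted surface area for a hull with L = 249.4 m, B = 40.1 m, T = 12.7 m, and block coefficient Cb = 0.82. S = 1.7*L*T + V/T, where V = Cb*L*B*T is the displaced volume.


Formula: S = 1.7*L*T + V/T with V = Cb*L*B*T, i.e. S = L * (1.7*T + Cb*B)
Step 1 — 1.7*T = 1.7 * 12.7 = 21.59 m
Step 2 — Cb*B = 0.82 * 40.1 = 32.882 m
Step 3 — 1.7*T + Cb*B = 21.59 + 32.882 = 54.472 m
Step 4 — S = 249.4 * 54.472 ≈ 13585 m^2 (5 s.f.)

13585 m^2


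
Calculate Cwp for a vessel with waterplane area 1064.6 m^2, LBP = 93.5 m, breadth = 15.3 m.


Formula: Cwp = Aw / (L * B)
Step 1 — L * B = 93.5 * 15.3 = 1430.55 m^2
Step 2 — Cwp = 1064.6 / 1430.55 ≈ 0.74419 (5 s.f.)

0.74419


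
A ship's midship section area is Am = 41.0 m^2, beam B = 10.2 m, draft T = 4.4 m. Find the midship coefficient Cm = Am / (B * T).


Formula: Cm = Am / (B * T)
Step 1 — B * T = 10.2 * 4.4 = 44.88 m^2
Step 2 — Cm = 41.0 / 44.88 ≈ 0.91355 (5 s.f.)

0.91355


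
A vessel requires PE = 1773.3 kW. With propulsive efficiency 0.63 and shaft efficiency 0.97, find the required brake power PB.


Formula: PB = PE / (eta_D * eta_S)
Step 1 — combined efficiency = eta_D * eta_S = 0.63 * 0.97 = 0.6111
Step 2 — PB = 1773.3 / 0.6111 ≈ 2901.8 kW (5 s.f.)

2901.8 kW


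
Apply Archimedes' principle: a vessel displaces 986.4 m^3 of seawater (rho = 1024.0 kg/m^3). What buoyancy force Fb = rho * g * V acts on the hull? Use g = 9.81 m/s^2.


Formula: Fb = rho * g * V
Substituting: Fb = 1024.0 * 9.81 * 986.4
Intermediate: 1024.0 * 9.81 = 10045.44
Result: Fb = 10045.44 * 986.4 ≈ 9908800 N (5 s.f.)

9908800 N


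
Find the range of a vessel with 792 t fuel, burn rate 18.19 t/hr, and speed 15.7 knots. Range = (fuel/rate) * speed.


Formula: endurance = fuel / rate; range = endurance * speed
Step 1 — endurance = 792 / 18.19 = 43.5404 hours
Step 2 — range = 43.5404 * 15.7 ≈ 683.58 nautical miles (5 s.f.)

683.58 NM


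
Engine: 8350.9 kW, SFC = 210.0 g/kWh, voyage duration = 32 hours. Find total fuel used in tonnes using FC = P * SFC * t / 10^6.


Formula: FC (tonnes) = P * SFC * t / 1,000,000
Step 1 — P * SFC * t = 8350.9 * 210.0 * 32 = 56118048.0 g
Step 2 — FC (tonnes) = 56118048.0 / 1,000,000 ≈ 56.118 tonnes (5 s.f.)

56.118 tonnes


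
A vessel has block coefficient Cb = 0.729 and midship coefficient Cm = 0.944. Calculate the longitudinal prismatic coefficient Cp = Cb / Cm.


Formula: Cp = Cb / Cm
Substituting: Cp = 0.729 / 0.944
Result: Cp ≈ 0.77225 (5 s.f.)

0.77225


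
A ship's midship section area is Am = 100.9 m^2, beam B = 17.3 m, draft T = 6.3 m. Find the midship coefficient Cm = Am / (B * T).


Formula: Cm = Am / (B * T)
Step 1 — B * T = 17.3 * 6.3 = 108.99 m^2
Step 2 — Cm = 100.9 / 108.99 ≈ 0.92577 (5 s.f.)

0.92577


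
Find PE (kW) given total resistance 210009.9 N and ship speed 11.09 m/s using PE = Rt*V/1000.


Formula: PE = Rt * V / 1000 (kW)
Step 1 — PE (W) = 210009.9 * 11.09 = 2329009.791 W
Step 2 — PE (kW) = 2329009.791 / 1000 ≈ 2329.0 kW (5 s.f.)

2329.0 kW


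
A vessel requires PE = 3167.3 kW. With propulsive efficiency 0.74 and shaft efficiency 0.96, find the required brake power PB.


Formula: PB = PE / (eta_D * eta_S)
Step 1 — combined efficiency = eta_D * eta_S = 0.74 * 0.96 = 0.7104
Step 2 — PB = 3167.3 / 0.7104 ≈ 4458.5 kW (5 s.f.)

4458.5 kW


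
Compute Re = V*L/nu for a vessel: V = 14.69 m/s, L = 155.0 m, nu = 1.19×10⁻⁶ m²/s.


Formula: Re = V * L / nu
Step 1 — V * L = 14.69 * 155.0 = 2276.95 m^2/s
Step 2 — Re = 2276.95 / 1.19e-6 = 1.91e+09

1.91e+09


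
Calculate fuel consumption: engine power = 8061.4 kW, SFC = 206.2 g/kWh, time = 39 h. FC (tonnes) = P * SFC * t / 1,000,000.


Formula: FC (tonnes) = P * SFC * t / 1,000,000
Step 1 — P * SFC * t = 8061.4 * 206.2 * 39 = 64828166.52 g
Step 2 — FC (tonnes) = 64828166.52 / 1,000,000 ≈ 64.828 tonnes (5 s.f.)

64.828 tonnes


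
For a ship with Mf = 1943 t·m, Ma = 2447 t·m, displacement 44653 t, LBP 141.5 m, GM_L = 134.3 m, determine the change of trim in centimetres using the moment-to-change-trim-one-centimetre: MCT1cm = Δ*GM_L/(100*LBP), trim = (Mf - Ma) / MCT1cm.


Formula: net trimming moment = Mf - Ma; MCT1cm = Δ*GM_L/(100*LBP); trim = net moment / MCT1cm
Step 1 — net trimming moment = 1943 - 2447 = -504 t·m
Step 2 — MCT1cm = 44653 * 134.3 / (100 * 141.5) = 423.809 t·m/cm
Step 3 — trim = -504 / 423.809 ≈ -1.1892 cm (5 s.f.)

-1.1892 cm


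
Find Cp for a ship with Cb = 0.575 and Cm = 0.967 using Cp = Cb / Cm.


Formula: Cp = Cb / Cm
Substituting: Cp = 0.575 / 0.967
Result: Cp ≈ 0.59462 (5 s.f.)

0.59462


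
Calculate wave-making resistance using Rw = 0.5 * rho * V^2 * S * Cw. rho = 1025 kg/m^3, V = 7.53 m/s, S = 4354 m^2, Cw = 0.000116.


Formula: Rw = 0.5 * rho * V^2 * S * Cw
Step 1 — V^2 = 7.53^2 = 56.7009
Step 2 — 0.5 * rho * V^2 = 0.5 * 1025 * 56.7009 = 29059.21125
Step 3 — Rw = 29059.21125 * 4354 * 0.000116 ≈ 14677 N (5 s.f.)

14677 N
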